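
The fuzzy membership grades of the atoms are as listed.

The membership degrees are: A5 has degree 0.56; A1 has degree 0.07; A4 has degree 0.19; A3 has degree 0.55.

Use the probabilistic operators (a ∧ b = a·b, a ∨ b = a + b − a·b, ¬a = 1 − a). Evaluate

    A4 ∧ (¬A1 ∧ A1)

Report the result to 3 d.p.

¬A1 = 1 − 0.0700 = 0.9300
¬A1 ∧ A1 = a·b on (0.9300, 0.0700) = 0.0651
A4 ∧ (¬A1 ∧ A1) = a·b on (0.1900, 0.0651) = 0.0124

0.012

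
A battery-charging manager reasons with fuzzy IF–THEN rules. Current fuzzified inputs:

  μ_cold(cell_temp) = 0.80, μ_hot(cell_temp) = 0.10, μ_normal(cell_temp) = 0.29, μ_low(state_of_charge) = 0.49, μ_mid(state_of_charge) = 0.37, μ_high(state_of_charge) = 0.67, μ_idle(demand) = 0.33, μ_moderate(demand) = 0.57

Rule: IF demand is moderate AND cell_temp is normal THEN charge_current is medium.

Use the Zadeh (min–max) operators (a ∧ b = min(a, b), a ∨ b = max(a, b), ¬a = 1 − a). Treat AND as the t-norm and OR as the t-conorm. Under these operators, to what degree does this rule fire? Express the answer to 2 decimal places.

0.29

firing strength: moderate=0.57, normal=0.29; AND[min(a, b)] → w = 0.29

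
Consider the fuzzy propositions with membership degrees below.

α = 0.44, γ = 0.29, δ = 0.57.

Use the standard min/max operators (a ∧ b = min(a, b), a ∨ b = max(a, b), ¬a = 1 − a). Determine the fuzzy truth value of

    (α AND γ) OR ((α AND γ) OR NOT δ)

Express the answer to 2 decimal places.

0.43

α AND γ = min(a, b) on (0.44, 0.29) = 0.29
α AND γ = min(a, b) on (0.44, 0.29) = 0.29
NOT δ = 1 − 0.57 = 0.43
(α AND γ) OR NOT δ = max(a, b) on (0.29, 0.43) = 0.43
(α AND γ) OR ((α AND γ) OR NOT δ) = max(a, b) on (0.29, 0.43) = 0.43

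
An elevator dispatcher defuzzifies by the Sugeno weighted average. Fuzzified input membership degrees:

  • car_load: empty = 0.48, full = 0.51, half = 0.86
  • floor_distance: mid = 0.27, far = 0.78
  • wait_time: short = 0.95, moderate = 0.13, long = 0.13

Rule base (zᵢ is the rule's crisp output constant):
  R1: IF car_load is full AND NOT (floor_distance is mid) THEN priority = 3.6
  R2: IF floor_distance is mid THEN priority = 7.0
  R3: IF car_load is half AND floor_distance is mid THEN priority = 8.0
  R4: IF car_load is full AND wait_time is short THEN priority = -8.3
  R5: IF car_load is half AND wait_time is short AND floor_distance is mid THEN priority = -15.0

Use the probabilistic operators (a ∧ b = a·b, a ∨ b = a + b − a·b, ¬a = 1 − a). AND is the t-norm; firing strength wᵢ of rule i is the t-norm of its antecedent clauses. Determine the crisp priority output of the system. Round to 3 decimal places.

R1 (z=3.6): full=0.51, ¬mid=1−0.27=0.73; AND[a·b] → w = 0.3723
R2 (z=7.0): mid=0.27 → w = 0.2700
R3 (z=8.0): half=0.86, mid=0.27; AND[a·b] → w = 0.2322
R4 (z=-8.3): full=0.51, short=0.95; AND[a·b] → w = 0.4845
R5 (z=-15.0): half=0.86, short=0.95, mid=0.27; AND[a·b] → w = 0.2206
Weighted average = (0.3723·3.6 + 0.2700·7.0 + 0.2322·8.0 + 0.4845·-8.3 + 0.2206·-15.0) / (0.3723 + 0.2700 + 0.2322 + 0.4845 + 0.2206)
  = -2.2423 / 1.5796 = -1.420

-1.420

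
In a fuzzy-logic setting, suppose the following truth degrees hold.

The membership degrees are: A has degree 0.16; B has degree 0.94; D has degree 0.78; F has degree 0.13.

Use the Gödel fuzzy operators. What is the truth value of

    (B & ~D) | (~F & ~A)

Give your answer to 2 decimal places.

~D = 1 − 0.78 = 0.22
B & ~D = min(a, b) on (0.94, 0.22) = 0.22
~F = 1 − 0.13 = 0.87
~A = 1 − 0.16 = 0.84
~F & ~A = min(a, b) on (0.87, 0.84) = 0.84
(B & ~D) | (~F & ~A) = max(a, b) on (0.22, 0.84) = 0.84

0.84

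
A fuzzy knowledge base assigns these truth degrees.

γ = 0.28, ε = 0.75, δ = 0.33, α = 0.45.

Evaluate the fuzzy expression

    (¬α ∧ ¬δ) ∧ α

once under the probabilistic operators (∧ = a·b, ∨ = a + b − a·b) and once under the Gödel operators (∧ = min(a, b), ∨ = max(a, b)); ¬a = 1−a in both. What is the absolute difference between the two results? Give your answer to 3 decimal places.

Under probabilistic:
  ¬α = 1 − 0.4500 = 0.5500
  ¬δ = 1 − 0.3300 = 0.6700
  ¬α ∧ ¬δ = a·b on (0.5500, 0.6700) = 0.3685
  (¬α ∧ ¬δ) ∧ α = a·b on (0.3685, 0.4500) = 0.1658
  → value = 0.1658
Under Gödel:
  ¬α = 1 − 0.45 = 0.55
  ¬δ = 1 − 0.33 = 0.67
  ¬α ∧ ¬δ = min(a, b) on (0.55, 0.67) = 0.55
  (¬α ∧ ¬δ) ∧ α = min(a, b) on (0.55, 0.45) = 0.45
  → value = 0.4500
|0.1658 − 0.4500| = 0.284

0.284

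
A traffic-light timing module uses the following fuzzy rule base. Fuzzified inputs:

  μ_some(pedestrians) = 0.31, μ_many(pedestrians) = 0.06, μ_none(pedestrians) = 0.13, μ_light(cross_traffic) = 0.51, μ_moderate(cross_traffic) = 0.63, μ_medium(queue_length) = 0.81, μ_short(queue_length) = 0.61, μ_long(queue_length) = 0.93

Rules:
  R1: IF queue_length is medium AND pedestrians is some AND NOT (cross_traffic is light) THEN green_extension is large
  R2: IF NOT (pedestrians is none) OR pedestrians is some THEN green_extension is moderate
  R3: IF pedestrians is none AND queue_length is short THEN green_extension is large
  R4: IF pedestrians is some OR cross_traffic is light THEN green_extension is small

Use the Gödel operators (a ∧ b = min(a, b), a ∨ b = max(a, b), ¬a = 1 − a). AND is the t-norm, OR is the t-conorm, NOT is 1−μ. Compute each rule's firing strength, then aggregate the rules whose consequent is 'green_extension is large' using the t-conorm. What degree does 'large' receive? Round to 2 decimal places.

R1: medium=0.81, some=0.31, ¬light=1−0.51=0.49; AND[min(a, b)] → w = 0.31
R2: ¬none=1−0.13=0.87, some=0.31; OR[max(a, b)] → w = 0.87
R3: none=0.13, short=0.61; AND[min(a, b)] → w = 0.13
R4: some=0.31, light=0.51; OR[max(a, b)] → w = 0.51
Rules with consequent 'large': {R1, R3} → strengths 0.31, 0.13
Aggregate via t-conorm [max(a, b)]: 0.31

0.31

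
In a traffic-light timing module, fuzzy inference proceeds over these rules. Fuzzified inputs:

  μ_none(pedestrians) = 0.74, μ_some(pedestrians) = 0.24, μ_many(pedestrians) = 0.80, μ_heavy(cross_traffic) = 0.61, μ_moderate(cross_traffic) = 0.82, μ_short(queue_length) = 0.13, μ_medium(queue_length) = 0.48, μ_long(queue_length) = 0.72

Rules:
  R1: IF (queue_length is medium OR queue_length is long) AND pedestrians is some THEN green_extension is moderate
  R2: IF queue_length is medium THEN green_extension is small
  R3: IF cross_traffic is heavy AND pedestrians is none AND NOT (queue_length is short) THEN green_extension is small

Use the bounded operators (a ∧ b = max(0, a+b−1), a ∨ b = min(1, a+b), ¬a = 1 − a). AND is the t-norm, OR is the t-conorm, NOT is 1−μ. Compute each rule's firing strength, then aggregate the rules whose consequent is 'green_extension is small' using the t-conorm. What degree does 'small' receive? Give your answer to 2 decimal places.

R1: (medium=0.48 OR long=0.72) = 1.00; AND[max(0, a+b−1)] with some=0.24 → w = 0.24
R2: medium=0.48 → w = 0.48
R3: heavy=0.61, none=0.74, ¬short=1−0.13=0.87; AND[max(0, a+b−1)] → w = 0.22
Rules with consequent 'small': {R2, R3} → strengths 0.48, 0.22
Aggregate via t-conorm [min(1, a+b)]: 0.70

0.70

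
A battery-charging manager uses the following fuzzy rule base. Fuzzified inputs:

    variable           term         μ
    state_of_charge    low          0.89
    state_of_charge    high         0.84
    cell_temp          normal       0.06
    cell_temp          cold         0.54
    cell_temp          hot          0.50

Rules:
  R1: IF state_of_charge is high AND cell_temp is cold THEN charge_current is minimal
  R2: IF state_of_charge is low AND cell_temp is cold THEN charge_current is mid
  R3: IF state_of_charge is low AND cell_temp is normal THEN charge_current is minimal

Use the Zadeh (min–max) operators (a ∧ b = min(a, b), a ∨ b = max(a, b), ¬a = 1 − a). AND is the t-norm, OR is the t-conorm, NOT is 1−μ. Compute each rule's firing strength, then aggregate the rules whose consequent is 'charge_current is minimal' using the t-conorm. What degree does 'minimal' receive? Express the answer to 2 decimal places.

0.54

R1: high=0.84, cold=0.54; AND[min(a, b)] → w = 0.54
R2: low=0.89, cold=0.54; AND[min(a, b)] → w = 0.54
R3: low=0.89, normal=0.06; AND[min(a, b)] → w = 0.06
Rules with consequent 'minimal': {R1, R3} → strengths 0.54, 0.06
Aggregate via t-conorm [max(a, b)]: 0.54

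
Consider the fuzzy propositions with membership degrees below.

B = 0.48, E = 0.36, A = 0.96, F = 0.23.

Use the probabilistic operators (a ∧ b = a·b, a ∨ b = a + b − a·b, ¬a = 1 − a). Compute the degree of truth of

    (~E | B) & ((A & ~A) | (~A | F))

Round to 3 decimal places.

~E = 1 − 0.3600 = 0.6400
~E | B = a + b − a·b on (0.6400, 0.4800) = 0.8128
~A = 1 − 0.9600 = 0.0400
A & ~A = a·b on (0.9600, 0.0400) = 0.0384
~A = 1 − 0.9600 = 0.0400
~A | F = a + b − a·b on (0.0400, 0.2300) = 0.2608
(A & ~A) | (~A | F) = a + b − a·b on (0.0384, 0.2608) = 0.2892
(~E | B) & ((A & ~A) | (~A | F)) = a·b on (0.8128, 0.2892) = 0.2350

0.235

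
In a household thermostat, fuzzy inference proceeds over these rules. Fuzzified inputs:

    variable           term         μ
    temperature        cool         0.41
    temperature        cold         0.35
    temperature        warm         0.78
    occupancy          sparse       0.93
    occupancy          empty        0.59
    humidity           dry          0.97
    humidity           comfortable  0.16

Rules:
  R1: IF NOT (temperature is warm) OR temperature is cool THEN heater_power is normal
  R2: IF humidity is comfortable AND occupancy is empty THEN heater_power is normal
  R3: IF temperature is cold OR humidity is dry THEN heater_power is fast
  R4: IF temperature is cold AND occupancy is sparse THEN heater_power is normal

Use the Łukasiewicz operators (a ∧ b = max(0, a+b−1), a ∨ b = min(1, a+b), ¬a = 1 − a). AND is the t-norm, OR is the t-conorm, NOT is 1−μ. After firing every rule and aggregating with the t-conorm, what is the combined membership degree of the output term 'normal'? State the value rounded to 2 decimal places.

0.91

R1: ¬warm=1−0.78=0.22, cool=0.41; OR[min(1, a+b)] → w = 0.63
R2: comfortable=0.16, empty=0.59; AND[max(0, a+b−1)] → w = 0.00
R3: cold=0.35, dry=0.97; OR[min(1, a+b)] → w = 1.00
R4: cold=0.35, sparse=0.93; AND[max(0, a+b−1)] → w = 0.28
Rules with consequent 'normal': {R1, R2, R4} → strengths 0.63, 0.00, 0.28
Aggregate via t-conorm [min(1, a+b)]: 0.91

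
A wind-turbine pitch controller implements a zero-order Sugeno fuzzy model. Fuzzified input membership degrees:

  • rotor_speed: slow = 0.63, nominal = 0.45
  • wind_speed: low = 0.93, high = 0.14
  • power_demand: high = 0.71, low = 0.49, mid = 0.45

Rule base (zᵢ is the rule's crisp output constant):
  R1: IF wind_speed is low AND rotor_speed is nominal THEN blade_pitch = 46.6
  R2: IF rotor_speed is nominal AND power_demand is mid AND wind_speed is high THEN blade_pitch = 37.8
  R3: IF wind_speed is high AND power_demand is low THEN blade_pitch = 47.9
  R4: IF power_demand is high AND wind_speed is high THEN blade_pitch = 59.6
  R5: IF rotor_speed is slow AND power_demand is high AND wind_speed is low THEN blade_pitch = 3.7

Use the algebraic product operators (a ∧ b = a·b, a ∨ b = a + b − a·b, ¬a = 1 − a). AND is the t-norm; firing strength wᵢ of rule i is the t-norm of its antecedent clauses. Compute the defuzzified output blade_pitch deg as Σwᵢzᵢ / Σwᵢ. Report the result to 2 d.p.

30.39

R1 (z=46.6): low=0.93, nominal=0.45; AND[a·b] → w = 0.4185
R2 (z=37.8): nominal=0.45, mid=0.45, high=0.14; AND[a·b] → w = 0.0284
R3 (z=47.9): high=0.14, low=0.49; AND[a·b] → w = 0.0686
R4 (z=59.6): high=0.71, high=0.14; AND[a·b] → w = 0.0994
R5 (z=3.7): slow=0.63, high=0.71, low=0.93; AND[a·b] → w = 0.4160
Weighted average = (0.4185·46.6 + 0.0284·37.8 + 0.0686·47.9 + 0.0994·59.6 + 0.4160·3.7) / (0.4185 + 0.0284 + 0.0686 + 0.0994 + 0.4160)
  = 31.3231 / 1.0308 = 30.39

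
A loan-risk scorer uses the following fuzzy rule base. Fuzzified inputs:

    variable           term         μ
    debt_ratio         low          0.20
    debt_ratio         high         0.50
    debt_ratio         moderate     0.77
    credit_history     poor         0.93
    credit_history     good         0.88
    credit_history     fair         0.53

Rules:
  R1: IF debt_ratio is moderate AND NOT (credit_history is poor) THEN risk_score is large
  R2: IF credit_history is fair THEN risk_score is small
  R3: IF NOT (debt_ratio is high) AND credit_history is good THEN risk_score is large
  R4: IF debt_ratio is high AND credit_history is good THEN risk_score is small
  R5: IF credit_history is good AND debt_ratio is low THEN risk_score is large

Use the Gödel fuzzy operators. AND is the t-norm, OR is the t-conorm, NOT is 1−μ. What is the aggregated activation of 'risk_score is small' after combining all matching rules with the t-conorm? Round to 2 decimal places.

R1: moderate=0.77, ¬poor=1−0.93=0.07; AND[min(a, b)] → w = 0.07
R2: fair=0.53 → w = 0.53
R3: ¬high=1−0.50=0.50, good=0.88; AND[min(a, b)] → w = 0.50
R4: high=0.50, good=0.88; AND[min(a, b)] → w = 0.50
R5: good=0.88, low=0.20; AND[min(a, b)] → w = 0.20
Rules with consequent 'small': {R2, R4} → strengths 0.53, 0.50
Aggregate via t-conorm [max(a, b)]: 0.53

0.53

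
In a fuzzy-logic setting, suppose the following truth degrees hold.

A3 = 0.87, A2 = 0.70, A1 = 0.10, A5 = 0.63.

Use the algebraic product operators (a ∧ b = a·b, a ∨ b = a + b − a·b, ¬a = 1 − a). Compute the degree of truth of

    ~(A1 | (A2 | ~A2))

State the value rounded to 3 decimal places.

0.189

~A2 = 1 − 0.7000 = 0.3000
A2 | ~A2 = a + b − a·b on (0.7000, 0.3000) = 0.7900
A1 | (A2 | ~A2) = a + b − a·b on (0.1000, 0.7900) = 0.8110
~(A1 | (A2 | ~A2)) = 1 − 0.8110 = 0.1890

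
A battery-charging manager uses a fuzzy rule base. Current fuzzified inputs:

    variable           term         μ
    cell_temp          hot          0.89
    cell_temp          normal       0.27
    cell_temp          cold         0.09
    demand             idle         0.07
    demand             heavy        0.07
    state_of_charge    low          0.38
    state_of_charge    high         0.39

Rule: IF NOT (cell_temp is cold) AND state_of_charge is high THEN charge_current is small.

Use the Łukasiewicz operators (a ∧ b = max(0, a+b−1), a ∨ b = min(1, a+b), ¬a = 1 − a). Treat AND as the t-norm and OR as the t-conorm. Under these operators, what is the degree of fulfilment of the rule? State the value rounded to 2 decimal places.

firing strength: ¬cold=1−0.09=0.91, high=0.39; AND[max(0, a+b−1)] → w = 0.30

0.30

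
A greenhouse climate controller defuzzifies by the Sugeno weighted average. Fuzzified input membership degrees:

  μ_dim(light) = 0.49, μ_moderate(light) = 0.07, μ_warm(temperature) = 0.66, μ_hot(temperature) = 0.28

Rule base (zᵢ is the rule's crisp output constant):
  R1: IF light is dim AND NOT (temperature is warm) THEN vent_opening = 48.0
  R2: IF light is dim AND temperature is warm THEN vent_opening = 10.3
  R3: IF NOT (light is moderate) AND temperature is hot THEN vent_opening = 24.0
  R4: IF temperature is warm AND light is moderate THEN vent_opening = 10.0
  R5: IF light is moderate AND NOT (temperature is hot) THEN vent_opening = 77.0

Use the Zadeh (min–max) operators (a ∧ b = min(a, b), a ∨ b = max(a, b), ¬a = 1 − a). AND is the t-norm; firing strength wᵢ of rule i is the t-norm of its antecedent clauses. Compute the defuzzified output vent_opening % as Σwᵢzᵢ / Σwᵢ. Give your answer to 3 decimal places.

R1 (z=48.0): dim=0.49, ¬warm=1−0.66=0.34; AND[min(a, b)] → w = 0.34
R2 (z=10.3): dim=0.49, warm=0.66; AND[min(a, b)] → w = 0.49
R3 (z=24.0): ¬moderate=1−0.07=0.93, hot=0.28; AND[min(a, b)] → w = 0.28
R4 (z=10.0): warm=0.66, moderate=0.07; AND[min(a, b)] → w = 0.07
R5 (z=77.0): moderate=0.07, ¬hot=1−0.28=0.72; AND[min(a, b)] → w = 0.07
Weighted average = (0.34·48.0 + 0.49·10.3 + 0.28·24.0 + 0.07·10.0 + 0.07·77.0) / (0.34 + 0.49 + 0.28 + 0.07 + 0.07)
  = 34.1770 / 1.2500 = 27.342

27.342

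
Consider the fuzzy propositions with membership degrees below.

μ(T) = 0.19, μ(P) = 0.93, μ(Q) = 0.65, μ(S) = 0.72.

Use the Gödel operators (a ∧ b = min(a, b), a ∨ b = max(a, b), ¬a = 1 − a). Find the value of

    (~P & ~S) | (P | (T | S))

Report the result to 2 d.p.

~P = 1 − 0.93 = 0.07
~S = 1 − 0.72 = 0.28
~P & ~S = min(a, b) on (0.07, 0.28) = 0.07
T | S = max(a, b) on (0.19, 0.72) = 0.72
P | (T | S) = max(a, b) on (0.93, 0.72) = 0.93
(~P & ~S) | (P | (T | S)) = max(a, b) on (0.07, 0.93) = 0.93

0.93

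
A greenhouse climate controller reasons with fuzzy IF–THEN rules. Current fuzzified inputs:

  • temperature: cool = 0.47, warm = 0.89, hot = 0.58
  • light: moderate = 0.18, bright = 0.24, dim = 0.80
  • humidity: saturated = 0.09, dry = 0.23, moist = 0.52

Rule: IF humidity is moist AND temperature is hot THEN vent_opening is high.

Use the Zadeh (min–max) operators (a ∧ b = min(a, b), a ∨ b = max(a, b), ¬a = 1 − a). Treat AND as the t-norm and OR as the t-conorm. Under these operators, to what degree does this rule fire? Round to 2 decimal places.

0.52

firing strength: moist=0.52, hot=0.58; AND[min(a, b)] → w = 0.52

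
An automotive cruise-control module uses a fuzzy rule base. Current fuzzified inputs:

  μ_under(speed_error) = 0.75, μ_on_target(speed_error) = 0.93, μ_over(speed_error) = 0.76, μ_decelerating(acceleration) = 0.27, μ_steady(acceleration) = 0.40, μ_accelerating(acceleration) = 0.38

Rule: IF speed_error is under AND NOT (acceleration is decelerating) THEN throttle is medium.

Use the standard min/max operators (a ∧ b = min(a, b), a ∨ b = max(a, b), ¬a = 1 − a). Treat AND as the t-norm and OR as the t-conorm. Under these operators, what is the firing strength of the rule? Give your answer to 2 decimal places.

firing strength: under=0.75, ¬decelerating=1−0.27=0.73; AND[min(a, b)] → w = 0.73

0.73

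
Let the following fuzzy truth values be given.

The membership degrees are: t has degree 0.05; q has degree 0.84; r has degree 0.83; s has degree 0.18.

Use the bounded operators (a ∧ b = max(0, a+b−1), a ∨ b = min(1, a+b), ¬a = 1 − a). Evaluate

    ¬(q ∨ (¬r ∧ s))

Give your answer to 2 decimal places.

0.16

¬r = 1 − 0.83 = 0.17
¬r ∧ s = max(0, a+b−1) on (0.17, 0.18) = 0.00
q ∨ (¬r ∧ s) = min(1, a+b) on (0.84, 0.00) = 0.84
¬(q ∨ (¬r ∧ s)) = 1 − 0.84 = 0.16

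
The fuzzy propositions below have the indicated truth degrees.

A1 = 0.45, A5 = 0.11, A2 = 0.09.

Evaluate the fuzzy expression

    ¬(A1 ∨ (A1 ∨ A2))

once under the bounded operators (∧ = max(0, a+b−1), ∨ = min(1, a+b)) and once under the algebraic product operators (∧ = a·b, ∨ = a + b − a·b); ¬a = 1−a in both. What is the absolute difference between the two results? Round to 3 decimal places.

0.265

Under bounded:
  A1 ∨ A2 = min(1, a+b) on (0.45, 0.09) = 0.54
  A1 ∨ (A1 ∨ A2) = min(1, a+b) on (0.45, 0.54) = 0.99
  ¬(A1 ∨ (A1 ∨ A2)) = 1 − 0.99 = 0.01
  → value = 0.0100
Under algebraic product:
  A1 ∨ A2 = a + b − a·b on (0.4500, 0.0900) = 0.4995
  A1 ∨ (A1 ∨ A2) = a + b − a·b on (0.4500, 0.4995) = 0.7247
  ¬(A1 ∨ (A1 ∨ A2)) = 1 − 0.7247 = 0.2753
  → value = 0.2753
|0.0100 − 0.2753| = 0.265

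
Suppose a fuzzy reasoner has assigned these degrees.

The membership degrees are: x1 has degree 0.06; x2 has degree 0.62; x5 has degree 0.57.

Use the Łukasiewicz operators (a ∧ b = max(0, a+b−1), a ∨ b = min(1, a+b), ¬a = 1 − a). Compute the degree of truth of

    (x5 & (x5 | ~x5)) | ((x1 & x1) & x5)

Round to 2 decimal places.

0.57

~x5 = 1 − 0.57 = 0.43
x5 | ~x5 = min(1, a+b) on (0.57, 0.43) = 1.00
x5 & (x5 | ~x5) = max(0, a+b−1) on (0.57, 1.00) = 0.57
x1 & x1 = max(0, a+b−1) on (0.06, 0.06) = 0.00
(x1 & x1) & x5 = max(0, a+b−1) on (0.00, 0.57) = 0.00
(x5 & (x5 | ~x5)) | ((x1 & x1) & x5) = min(1, a+b) on (0.57, 0.00) = 0.57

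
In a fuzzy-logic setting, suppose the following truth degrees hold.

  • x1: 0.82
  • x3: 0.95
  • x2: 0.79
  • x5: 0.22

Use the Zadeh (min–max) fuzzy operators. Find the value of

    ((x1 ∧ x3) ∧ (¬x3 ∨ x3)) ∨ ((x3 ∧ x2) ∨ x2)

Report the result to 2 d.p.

0.82

x1 ∧ x3 = min(a, b) on (0.82, 0.95) = 0.82
¬x3 = 1 − 0.95 = 0.05
¬x3 ∨ x3 = max(a, b) on (0.05, 0.95) = 0.95
(x1 ∧ x3) ∧ (¬x3 ∨ x3) = min(a, b) on (0.82, 0.95) = 0.82
x3 ∧ x2 = min(a, b) on (0.95, 0.79) = 0.79
(x3 ∧ x2) ∨ x2 = max(a, b) on (0.79, 0.79) = 0.79
((x1 ∧ x3) ∧ (¬x3 ∨ x3)) ∨ ((x3 ∧ x2) ∨ x2) = max(a, b) on (0.82, 0.79) = 0.82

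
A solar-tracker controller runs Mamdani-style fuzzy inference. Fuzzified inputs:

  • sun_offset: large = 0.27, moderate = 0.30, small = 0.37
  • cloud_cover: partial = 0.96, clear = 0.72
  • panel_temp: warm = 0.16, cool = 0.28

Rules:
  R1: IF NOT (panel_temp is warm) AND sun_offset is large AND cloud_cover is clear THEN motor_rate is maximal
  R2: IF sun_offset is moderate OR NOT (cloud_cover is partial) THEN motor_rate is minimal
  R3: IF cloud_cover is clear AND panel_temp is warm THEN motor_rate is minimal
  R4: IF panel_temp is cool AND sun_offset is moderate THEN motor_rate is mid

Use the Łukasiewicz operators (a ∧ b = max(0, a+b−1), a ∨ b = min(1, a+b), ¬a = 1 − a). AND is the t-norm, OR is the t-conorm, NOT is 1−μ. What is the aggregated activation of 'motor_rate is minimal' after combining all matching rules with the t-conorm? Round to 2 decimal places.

R1: ¬warm=1−0.16=0.84, large=0.27, clear=0.72; AND[max(0, a+b−1)] → w = 0.00
R2: moderate=0.30, ¬partial=1−0.96=0.04; OR[min(1, a+b)] → w = 0.34
R3: clear=0.72, warm=0.16; AND[max(0, a+b−1)] → w = 0.00
R4: cool=0.28, moderate=0.30; AND[max(0, a+b−1)] → w = 0.00
Rules with consequent 'minimal': {R2, R3} → strengths 0.34, 0.00
Aggregate via t-conorm [min(1, a+b)]: 0.34

0.34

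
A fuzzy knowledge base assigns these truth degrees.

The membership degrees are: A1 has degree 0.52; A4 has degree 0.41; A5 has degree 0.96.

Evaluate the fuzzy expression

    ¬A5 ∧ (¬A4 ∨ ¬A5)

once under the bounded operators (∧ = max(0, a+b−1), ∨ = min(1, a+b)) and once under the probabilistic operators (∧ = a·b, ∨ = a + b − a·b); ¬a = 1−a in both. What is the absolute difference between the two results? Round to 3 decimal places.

Under bounded:
  ¬A5 = 1 − 0.96 = 0.04
  ¬A4 = 1 − 0.41 = 0.59
  ¬A5 = 1 − 0.96 = 0.04
  ¬A4 ∨ ¬A5 = min(1, a+b) on (0.59, 0.04) = 0.63
  ¬A5 ∧ (¬A4 ∨ ¬A5) = max(0, a+b−1) on (0.04, 0.63) = 0.00
  → value = 0.0000
Under probabilistic:
  ¬A5 = 1 − 0.9600 = 0.0400
  ¬A4 = 1 − 0.4100 = 0.5900
  ¬A5 = 1 − 0.9600 = 0.0400
  ¬A4 ∨ ¬A5 = a + b − a·b on (0.5900, 0.0400) = 0.6064
  ¬A5 ∧ (¬A4 ∨ ¬A5) = a·b on (0.0400, 0.6064) = 0.0243
  → value = 0.0243
|0.0000 − 0.0243| = 0.024

0.024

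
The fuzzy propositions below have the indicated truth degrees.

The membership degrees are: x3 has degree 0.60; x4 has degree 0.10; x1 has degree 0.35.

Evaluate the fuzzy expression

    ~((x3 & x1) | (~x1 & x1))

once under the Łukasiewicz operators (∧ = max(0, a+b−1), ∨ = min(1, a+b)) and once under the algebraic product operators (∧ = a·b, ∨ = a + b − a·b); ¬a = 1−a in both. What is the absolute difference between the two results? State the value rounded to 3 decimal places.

Under Łukasiewicz:
  x3 & x1 = max(0, a+b−1) on (0.60, 0.35) = 0.00
  ~x1 = 1 − 0.35 = 0.65
  ~x1 & x1 = max(0, a+b−1) on (0.65, 0.35) = 0.00
  (x3 & x1) | (~x1 & x1) = min(1, a+b) on (0.00, 0.00) = 0.00
  ~((x3 & x1) | (~x1 & x1)) = 1 − 0.00 = 1.00
  → value = 1.0000
Under algebraic product:
  x3 & x1 = a·b on (0.6000, 0.3500) = 0.2100
  ~x1 = 1 − 0.3500 = 0.6500
  ~x1 & x1 = a·b on (0.6500, 0.3500) = 0.2275
  (x3 & x1) | (~x1 & x1) = a + b − a·b on (0.2100, 0.2275) = 0.3897
  ~((x3 & x1) | (~x1 & x1)) = 1 − 0.3897 = 0.6103
  → value = 0.6103
|1.0000 − 0.6103| = 0.390

0.390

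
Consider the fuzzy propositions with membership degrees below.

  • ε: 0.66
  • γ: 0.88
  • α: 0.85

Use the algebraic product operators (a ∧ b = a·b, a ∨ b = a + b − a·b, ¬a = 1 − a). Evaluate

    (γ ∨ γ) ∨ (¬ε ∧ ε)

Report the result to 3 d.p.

γ ∨ γ = a + b − a·b on (0.8800, 0.8800) = 0.9856
¬ε = 1 − 0.6600 = 0.3400
¬ε ∧ ε = a·b on (0.3400, 0.6600) = 0.2244
(γ ∨ γ) ∨ (¬ε ∧ ε) = a + b − a·b on (0.9856, 0.2244) = 0.9888

0.989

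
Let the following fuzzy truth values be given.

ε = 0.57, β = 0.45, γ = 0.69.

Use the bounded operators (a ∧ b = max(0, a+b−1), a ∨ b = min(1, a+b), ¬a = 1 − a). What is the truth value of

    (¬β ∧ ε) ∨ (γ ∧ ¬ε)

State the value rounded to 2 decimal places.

0.24

¬β = 1 − 0.45 = 0.55
¬β ∧ ε = max(0, a+b−1) on (0.55, 0.57) = 0.12
¬ε = 1 − 0.57 = 0.43
γ ∧ ¬ε = max(0, a+b−1) on (0.69, 0.43) = 0.12
(¬β ∧ ε) ∨ (γ ∧ ¬ε) = min(1, a+b) on (0.12, 0.12) = 0.24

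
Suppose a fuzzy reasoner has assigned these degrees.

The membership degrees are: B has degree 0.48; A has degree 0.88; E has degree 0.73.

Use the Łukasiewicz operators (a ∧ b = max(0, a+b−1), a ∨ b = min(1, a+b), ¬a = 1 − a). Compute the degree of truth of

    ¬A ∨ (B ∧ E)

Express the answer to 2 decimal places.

0.33

¬A = 1 − 0.88 = 0.12
B ∧ E = max(0, a+b−1) on (0.48, 0.73) = 0.21
¬A ∨ (B ∧ E) = min(1, a+b) on (0.12, 0.21) = 0.33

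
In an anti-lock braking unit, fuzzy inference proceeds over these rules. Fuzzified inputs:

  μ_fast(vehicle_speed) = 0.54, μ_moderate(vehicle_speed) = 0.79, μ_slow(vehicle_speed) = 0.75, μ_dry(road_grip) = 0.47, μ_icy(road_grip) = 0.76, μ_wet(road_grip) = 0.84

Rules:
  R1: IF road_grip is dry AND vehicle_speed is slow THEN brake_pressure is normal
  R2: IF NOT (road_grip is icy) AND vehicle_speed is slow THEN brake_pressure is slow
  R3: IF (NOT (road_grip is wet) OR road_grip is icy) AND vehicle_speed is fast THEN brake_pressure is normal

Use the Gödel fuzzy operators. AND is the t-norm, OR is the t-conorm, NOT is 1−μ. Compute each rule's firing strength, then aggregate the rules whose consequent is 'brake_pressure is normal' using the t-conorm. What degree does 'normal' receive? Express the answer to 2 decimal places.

0.54

R1: dry=0.47, slow=0.75; AND[min(a, b)] → w = 0.47
R2: ¬icy=1−0.76=0.24, slow=0.75; AND[min(a, b)] → w = 0.24
R3: (¬wet=1−0.84=0.16 OR icy=0.76) = 0.76; AND[min(a, b)] with fast=0.54 → w = 0.54
Rules with consequent 'normal': {R1, R3} → strengths 0.47, 0.54
Aggregate via t-conorm [max(a, b)]: 0.54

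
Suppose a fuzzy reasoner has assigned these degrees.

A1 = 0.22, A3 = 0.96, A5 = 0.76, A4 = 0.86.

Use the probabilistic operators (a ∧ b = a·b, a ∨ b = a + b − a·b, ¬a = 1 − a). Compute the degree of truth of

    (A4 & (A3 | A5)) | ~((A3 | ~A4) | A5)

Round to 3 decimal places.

0.853

A3 | A5 = a + b − a·b on (0.9600, 0.7600) = 0.9904
A4 & (A3 | A5) = a·b on (0.8600, 0.9904) = 0.8517
~A4 = 1 − 0.8600 = 0.1400
A3 | ~A4 = a + b − a·b on (0.9600, 0.1400) = 0.9656
(A3 | ~A4) | A5 = a + b − a·b on (0.9656, 0.7600) = 0.9917
~((A3 | ~A4) | A5) = 1 − 0.9917 = 0.0083
(A4 & (A3 | A5)) | ~((A3 | ~A4) | A5) = a + b − a·b on (0.8517, 0.0083) = 0.8530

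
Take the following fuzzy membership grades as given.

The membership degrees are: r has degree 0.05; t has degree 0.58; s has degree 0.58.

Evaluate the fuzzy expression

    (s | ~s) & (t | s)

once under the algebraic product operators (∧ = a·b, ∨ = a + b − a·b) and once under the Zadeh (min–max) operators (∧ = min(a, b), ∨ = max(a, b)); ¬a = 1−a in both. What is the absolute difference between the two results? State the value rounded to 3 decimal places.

0.043

Under algebraic product:
  ~s = 1 − 0.5800 = 0.4200
  s | ~s = a + b − a·b on (0.5800, 0.4200) = 0.7564
  t | s = a + b − a·b on (0.5800, 0.5800) = 0.8236
  (s | ~s) & (t | s) = a·b on (0.7564, 0.8236) = 0.6230
  → value = 0.6230
Under Zadeh (min–max):
  ~s = 1 − 0.58 = 0.42
  s | ~s = max(a, b) on (0.58, 0.42) = 0.58
  t | s = max(a, b) on (0.58, 0.58) = 0.58
  (s | ~s) & (t | s) = min(a, b) on (0.58, 0.58) = 0.58
  → value = 0.5800
|0.6230 − 0.5800| = 0.043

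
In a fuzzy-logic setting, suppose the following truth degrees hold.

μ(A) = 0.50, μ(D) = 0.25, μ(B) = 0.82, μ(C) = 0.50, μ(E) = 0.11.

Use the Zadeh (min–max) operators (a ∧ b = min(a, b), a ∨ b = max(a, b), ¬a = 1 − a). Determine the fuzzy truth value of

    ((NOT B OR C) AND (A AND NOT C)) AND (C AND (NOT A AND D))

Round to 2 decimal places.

NOT B = 1 − 0.82 = 0.18
NOT B OR C = max(a, b) on (0.18, 0.50) = 0.50
NOT C = 1 − 0.50 = 0.50
A AND NOT C = min(a, b) on (0.50, 0.50) = 0.50
(NOT B OR C) AND (A AND NOT C) = min(a, b) on (0.50, 0.50) = 0.50
NOT A = 1 − 0.50 = 0.50
NOT A AND D = min(a, b) on (0.50, 0.25) = 0.25
C AND (NOT A AND D) = min(a, b) on (0.50, 0.25) = 0.25
((NOT B OR C) AND (A AND NOT C)) AND (C AND (NOT A AND D)) = min(a, b) on (0.50, 0.25) = 0.25

0.25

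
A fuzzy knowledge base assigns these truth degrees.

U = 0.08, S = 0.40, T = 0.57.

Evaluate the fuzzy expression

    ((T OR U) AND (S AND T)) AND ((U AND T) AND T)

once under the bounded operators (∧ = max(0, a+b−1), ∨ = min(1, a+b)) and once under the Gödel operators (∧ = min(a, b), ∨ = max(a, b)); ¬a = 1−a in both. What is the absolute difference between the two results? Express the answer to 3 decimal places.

0.080

Under bounded:
  T OR U = min(1, a+b) on (0.57, 0.08) = 0.65
  S AND T = max(0, a+b−1) on (0.40, 0.57) = 0.00
  (T OR U) AND (S AND T) = max(0, a+b−1) on (0.65, 0.00) = 0.00
  U AND T = max(0, a+b−1) on (0.08, 0.57) = 0.00
  (U AND T) AND T = max(0, a+b−1) on (0.00, 0.57) = 0.00
  ((T OR U) AND (S AND T)) AND ((U AND T) AND T) = max(0, a+b−1) on (0.00, 0.00) = 0.00
  → value = 0.0000
Under Gödel:
  T OR U = max(a, b) on (0.57, 0.08) = 0.57
  S AND T = min(a, b) on (0.40, 0.57) = 0.40
  (T OR U) AND (S AND T) = min(a, b) on (0.57, 0.40) = 0.40
  U AND T = min(a, b) on (0.08, 0.57) = 0.08
  (U AND T) AND T = min(a, b) on (0.08, 0.57) = 0.08
  ((T OR U) AND (S AND T)) AND ((U AND T) AND T) = min(a, b) on (0.40, 0.08) = 0.08
  → value = 0.0800
|0.0000 − 0.0800| = 0.080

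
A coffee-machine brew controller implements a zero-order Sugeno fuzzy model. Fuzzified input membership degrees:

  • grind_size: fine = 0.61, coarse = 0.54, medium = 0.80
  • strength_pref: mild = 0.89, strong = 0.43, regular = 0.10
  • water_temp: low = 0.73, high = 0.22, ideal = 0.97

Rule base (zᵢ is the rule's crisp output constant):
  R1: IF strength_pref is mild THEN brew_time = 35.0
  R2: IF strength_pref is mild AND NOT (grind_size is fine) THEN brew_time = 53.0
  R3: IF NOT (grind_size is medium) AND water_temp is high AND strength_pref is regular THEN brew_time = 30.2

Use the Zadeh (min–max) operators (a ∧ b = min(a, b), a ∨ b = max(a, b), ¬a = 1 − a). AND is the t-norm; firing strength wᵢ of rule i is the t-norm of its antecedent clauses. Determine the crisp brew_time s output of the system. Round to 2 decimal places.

39.74

R1 (z=35.0): mild=0.89 → w = 0.89
R2 (z=53.0): mild=0.89, ¬fine=1−0.61=0.39; AND[min(a, b)] → w = 0.39
R3 (z=30.2): ¬medium=1−0.80=0.20, high=0.22, regular=0.10; AND[min(a, b)] → w = 0.10
Weighted average = (0.89·35.0 + 0.39·53.0 + 0.10·30.2) / (0.89 + 0.39 + 0.10)
  = 54.8400 / 1.3800 = 39.74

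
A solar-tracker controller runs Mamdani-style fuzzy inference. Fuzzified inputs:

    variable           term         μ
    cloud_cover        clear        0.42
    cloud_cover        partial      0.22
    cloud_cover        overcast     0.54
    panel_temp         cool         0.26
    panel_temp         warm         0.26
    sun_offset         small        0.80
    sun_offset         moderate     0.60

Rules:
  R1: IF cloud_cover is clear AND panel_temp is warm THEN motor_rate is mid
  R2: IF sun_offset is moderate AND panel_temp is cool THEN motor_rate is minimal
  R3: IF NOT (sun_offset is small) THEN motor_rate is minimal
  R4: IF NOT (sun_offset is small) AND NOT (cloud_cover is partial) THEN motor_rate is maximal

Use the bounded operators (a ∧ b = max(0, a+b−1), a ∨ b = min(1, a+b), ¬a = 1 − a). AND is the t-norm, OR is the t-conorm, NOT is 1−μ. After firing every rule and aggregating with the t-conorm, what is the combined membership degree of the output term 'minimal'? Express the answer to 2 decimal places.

R1: clear=0.42, warm=0.26; AND[max(0, a+b−1)] → w = 0.00
R2: moderate=0.60, cool=0.26; AND[max(0, a+b−1)] → w = 0.00
R3: ¬small=1−0.80=0.20 → w = 0.20
R4: ¬small=1−0.80=0.20, ¬partial=1−0.22=0.78; AND[max(0, a+b−1)] → w = 0.00
Rules with consequent 'minimal': {R2, R3} → strengths 0.00, 0.20
Aggregate via t-conorm [min(1, a+b)]: 0.20

0.20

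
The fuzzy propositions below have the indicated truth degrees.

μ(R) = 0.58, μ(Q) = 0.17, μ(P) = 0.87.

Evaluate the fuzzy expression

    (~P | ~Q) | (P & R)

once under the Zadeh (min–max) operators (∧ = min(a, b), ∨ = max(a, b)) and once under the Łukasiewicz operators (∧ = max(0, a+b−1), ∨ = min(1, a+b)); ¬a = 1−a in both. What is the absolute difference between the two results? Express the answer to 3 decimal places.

Under Zadeh (min–max):
  ~P = 1 − 0.87 = 0.13
  ~Q = 1 − 0.17 = 0.83
  ~P | ~Q = max(a, b) on (0.13, 0.83) = 0.83
  P & R = min(a, b) on (0.87, 0.58) = 0.58
  (~P | ~Q) | (P & R) = max(a, b) on (0.83, 0.58) = 0.83
  → value = 0.8300
Under Łukasiewicz:
  ~P = 1 − 0.87 = 0.13
  ~Q = 1 − 0.17 = 0.83
  ~P | ~Q = min(1, a+b) on (0.13, 0.83) = 0.96
  P & R = max(0, a+b−1) on (0.87, 0.58) = 0.45
  (~P | ~Q) | (P & R) = min(1, a+b) on (0.96, 0.45) = 1.00
  → value = 1.0000
|0.8300 − 1.0000| = 0.170

0.170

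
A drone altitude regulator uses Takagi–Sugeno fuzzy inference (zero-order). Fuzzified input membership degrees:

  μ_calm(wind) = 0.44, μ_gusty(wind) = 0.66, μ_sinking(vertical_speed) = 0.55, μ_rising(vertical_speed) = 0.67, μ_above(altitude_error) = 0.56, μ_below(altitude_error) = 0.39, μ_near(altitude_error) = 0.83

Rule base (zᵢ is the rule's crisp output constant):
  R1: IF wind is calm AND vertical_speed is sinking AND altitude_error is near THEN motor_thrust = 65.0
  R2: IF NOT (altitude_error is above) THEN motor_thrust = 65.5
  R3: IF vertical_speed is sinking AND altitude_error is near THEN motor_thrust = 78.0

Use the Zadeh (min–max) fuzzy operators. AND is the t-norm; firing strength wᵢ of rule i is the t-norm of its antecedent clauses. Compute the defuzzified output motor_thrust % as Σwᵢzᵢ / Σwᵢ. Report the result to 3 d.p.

R1 (z=65.0): calm=0.44, sinking=0.55, near=0.83; AND[min(a, b)] → w = 0.44
R2 (z=65.5): ¬above=1−0.56=0.44 → w = 0.44
R3 (z=78.0): sinking=0.55, near=0.83; AND[min(a, b)] → w = 0.55
Weighted average = (0.44·65.0 + 0.44·65.5 + 0.55·78.0) / (0.44 + 0.44 + 0.55)
  = 100.3200 / 1.4300 = 70.154

70.154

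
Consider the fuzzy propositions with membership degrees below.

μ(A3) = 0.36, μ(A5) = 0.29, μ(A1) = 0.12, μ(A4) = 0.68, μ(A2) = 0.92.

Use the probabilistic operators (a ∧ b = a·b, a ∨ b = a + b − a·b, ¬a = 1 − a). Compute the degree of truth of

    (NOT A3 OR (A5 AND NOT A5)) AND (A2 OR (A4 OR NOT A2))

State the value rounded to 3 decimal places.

0.697

NOT A3 = 1 − 0.3600 = 0.6400
NOT A5 = 1 − 0.2900 = 0.7100
A5 AND NOT A5 = a·b on (0.2900, 0.7100) = 0.2059
NOT A3 OR (A5 AND NOT A5) = a + b − a·b on (0.6400, 0.2059) = 0.7141
NOT A2 = 1 − 0.9200 = 0.0800
A4 OR NOT A2 = a + b − a·b on (0.6800, 0.0800) = 0.7056
A2 OR (A4 OR NOT A2) = a + b − a·b on (0.9200, 0.7056) = 0.9764
(NOT A3 OR (A5 AND NOT A5)) AND (A2 OR (A4 OR NOT A2)) = a·b on (0.7141, 0.9764) = 0.6973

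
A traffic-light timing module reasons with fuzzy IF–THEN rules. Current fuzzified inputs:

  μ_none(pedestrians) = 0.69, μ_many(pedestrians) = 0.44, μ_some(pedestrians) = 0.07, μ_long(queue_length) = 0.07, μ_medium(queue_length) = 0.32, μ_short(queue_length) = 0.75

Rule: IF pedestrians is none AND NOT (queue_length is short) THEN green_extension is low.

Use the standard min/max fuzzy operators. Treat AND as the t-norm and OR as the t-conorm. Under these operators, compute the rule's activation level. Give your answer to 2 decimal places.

firing strength: none=0.69, ¬short=1−0.75=0.25; AND[min(a, b)] → w = 0.25

0.25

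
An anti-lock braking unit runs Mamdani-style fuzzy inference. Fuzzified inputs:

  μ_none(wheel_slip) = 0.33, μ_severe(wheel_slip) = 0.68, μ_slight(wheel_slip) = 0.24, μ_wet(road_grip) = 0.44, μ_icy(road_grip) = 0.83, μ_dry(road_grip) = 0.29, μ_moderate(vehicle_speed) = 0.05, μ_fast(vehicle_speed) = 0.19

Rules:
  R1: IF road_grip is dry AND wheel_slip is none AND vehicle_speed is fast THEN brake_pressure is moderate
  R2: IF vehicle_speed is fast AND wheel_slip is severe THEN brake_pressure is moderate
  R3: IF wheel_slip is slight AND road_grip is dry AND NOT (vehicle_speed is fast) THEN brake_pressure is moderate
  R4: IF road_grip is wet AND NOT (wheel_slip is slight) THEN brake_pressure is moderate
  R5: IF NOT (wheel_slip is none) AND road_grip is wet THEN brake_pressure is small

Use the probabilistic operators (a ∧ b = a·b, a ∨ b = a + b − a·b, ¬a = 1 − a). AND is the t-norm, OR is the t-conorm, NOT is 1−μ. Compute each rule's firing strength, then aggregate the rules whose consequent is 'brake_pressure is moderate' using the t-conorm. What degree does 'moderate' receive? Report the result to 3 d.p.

0.463

R1: dry=0.29, none=0.33, fast=0.19; AND[a·b] → w = 0.0182
R2: fast=0.19, severe=0.68; AND[a·b] → w = 0.1292
R3: slight=0.24, dry=0.29, ¬fast=1−0.19=0.81; AND[a·b] → w = 0.0564
R4: wet=0.44, ¬slight=1−0.24=0.76; AND[a·b] → w = 0.3344
R5: ¬none=1−0.33=0.67, wet=0.44; AND[a·b] → w = 0.2948
Rules with consequent 'moderate': {R1, R2, R3, R4} → strengths 0.0182, 0.1292, 0.0564, 0.3344
Aggregate via t-conorm [a + b − a·b]: 0.4630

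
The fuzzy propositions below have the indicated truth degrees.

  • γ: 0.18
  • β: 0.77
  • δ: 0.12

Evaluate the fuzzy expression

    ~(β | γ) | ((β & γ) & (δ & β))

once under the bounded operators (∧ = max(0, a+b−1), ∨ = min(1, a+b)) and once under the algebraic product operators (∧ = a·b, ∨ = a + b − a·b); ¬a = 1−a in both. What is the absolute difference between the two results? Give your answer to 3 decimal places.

Under bounded:
  β | γ = min(1, a+b) on (0.77, 0.18) = 0.95
  ~(β | γ) = 1 − 0.95 = 0.05
  β & γ = max(0, a+b−1) on (0.77, 0.18) = 0.00
  δ & β = max(0, a+b−1) on (0.12, 0.77) = 0.00
  (β & γ) & (δ & β) = max(0, a+b−1) on (0.00, 0.00) = 0.00
  ~(β | γ) | ((β & γ) & (δ & β)) = min(1, a+b) on (0.05, 0.00) = 0.05
  → value = 0.0500
Under algebraic product:
  β | γ = a + b − a·b on (0.7700, 0.1800) = 0.8114
  ~(β | γ) = 1 − 0.8114 = 0.1886
  β & γ = a·b on (0.7700, 0.1800) = 0.1386
  δ & β = a·b on (0.1200, 0.7700) = 0.0924
  (β & γ) & (δ & β) = a·b on (0.1386, 0.0924) = 0.0128
  ~(β | γ) | ((β & γ) & (δ & β)) = a + b − a·b on (0.1886, 0.0128) = 0.1990
  → value = 0.1990
|0.0500 − 0.1990| = 0.149

0.149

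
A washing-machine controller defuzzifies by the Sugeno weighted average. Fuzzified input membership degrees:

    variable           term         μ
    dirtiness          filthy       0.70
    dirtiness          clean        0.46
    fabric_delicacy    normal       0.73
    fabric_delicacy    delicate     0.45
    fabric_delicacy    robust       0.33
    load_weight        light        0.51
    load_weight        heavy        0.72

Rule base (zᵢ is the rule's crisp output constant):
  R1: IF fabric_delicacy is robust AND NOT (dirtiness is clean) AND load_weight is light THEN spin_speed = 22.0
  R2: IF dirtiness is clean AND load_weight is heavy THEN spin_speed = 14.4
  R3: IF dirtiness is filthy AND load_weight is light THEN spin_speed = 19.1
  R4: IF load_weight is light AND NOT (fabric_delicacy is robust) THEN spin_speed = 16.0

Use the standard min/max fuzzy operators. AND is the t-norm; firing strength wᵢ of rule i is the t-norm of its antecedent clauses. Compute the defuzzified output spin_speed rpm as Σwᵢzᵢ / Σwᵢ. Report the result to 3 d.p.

17.561

R1 (z=22.0): robust=0.33, ¬clean=1−0.46=0.54, light=0.51; AND[min(a, b)] → w = 0.33
R2 (z=14.4): clean=0.46, heavy=0.72; AND[min(a, b)] → w = 0.46
R3 (z=19.1): filthy=0.70, light=0.51; AND[min(a, b)] → w = 0.51
R4 (z=16.0): light=0.51, ¬robust=1−0.33=0.67; AND[min(a, b)] → w = 0.51
Weighted average = (0.33·22.0 + 0.46·14.4 + 0.51·19.1 + 0.51·16.0) / (0.33 + 0.46 + 0.51 + 0.51)
  = 31.7850 / 1.8100 = 17.561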